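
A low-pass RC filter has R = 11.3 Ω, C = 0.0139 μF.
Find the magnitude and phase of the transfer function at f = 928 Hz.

Step 1 — Angular frequency: ω = 2π·928 = 5831 rad/s.
Step 2 — Transfer function: H(jω) = 1/(1 + jωRC).
Step 3 — Denominator: 1 + jωRC = 1 + j·5831·11.3·1.39e-08 = 1 + j0.0009158.
Step 4 — H = 1 - j0.0009158.
Step 5 — Magnitude: |H| = 1 (-0.0 dB); phase: φ = -0.1°.

|H| = 1 (-0.0 dB), φ = -0.1°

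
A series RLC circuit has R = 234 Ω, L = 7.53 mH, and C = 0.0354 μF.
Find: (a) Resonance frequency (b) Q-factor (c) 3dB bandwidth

Step 1 — Resonance: ω₀ = 1/√(LC) = 1/√(0.00753·3.54e-08) = 6.125e+04 rad/s.
Step 2 — f₀ = ω₀/(2π) = 9748 Hz.
Step 3 — Series Q: Q = ω₀L/R = 6.125e+04·0.00753/234 = 1.971.
Step 4 — Bandwidth: Δω = ω₀/Q = 3.108e+04 rad/s; BW = Δω/(2π) = 4946 Hz.

(a) f₀ = 9748 Hz  (b) Q = 1.971  (c) BW = 4946 Hz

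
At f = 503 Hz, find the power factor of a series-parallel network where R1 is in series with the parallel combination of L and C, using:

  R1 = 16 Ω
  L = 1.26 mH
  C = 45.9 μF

Step 1 — Angular frequency: ω = 2π·f = 2π·503 = 3160 rad/s.
Step 2 — Component impedances:
  R1: Z = R = 16 Ω
  L: Z = jωL = j·3160·0.00126 = 0 + j3.982 Ω
  C: Z = 1/(jωC) = -j/(ω·C) = 0 - j6.893 Ω
Step 3 — Parallel branch: L || C = 1/(1/L + 1/C) = 0 + j9.429 Ω.
Step 4 — Series with R1: Z_total = R1 + (L || C) = 16 + j9.429 Ω = 18.57∠30.5° Ω.
Step 5 — Power factor: PF = cos(φ) = Re(Z)/|Z| = 16/18.572 = 0.8615.
Step 6 — Type: Im(Z) = 9.429 ⇒ lagging (phase φ = 30.5°).

PF = 0.8615 (lagging, φ = 30.5°)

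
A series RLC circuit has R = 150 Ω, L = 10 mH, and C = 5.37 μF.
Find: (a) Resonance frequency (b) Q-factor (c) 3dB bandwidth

Step 1 — Resonance: ω₀ = 1/√(LC) = 1/√(0.01·5.37e-06) = 4315 rad/s.
Step 2 — f₀ = ω₀/(2π) = 686.8 Hz.
Step 3 — Series Q: Q = ω₀L/R = 4315·0.01/150 = 0.2877.
Step 4 — Bandwidth: Δω = ω₀/Q = 1.5e+04 rad/s; BW = Δω/(2π) = 2387 Hz.

(a) f₀ = 686.8 Hz  (b) Q = 0.2877  (c) BW = 2387 Hz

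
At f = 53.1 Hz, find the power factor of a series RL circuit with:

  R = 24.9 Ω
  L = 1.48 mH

Step 1 — Angular frequency: ω = 2π·f = 2π·53.1 = 333.6 rad/s.
Step 2 — Component impedances:
  R: Z = R = 24.9 Ω
  L: Z = jωL = j·333.6·0.00148 = 0 + j0.4938 Ω
Step 3 — Series combination: Z_total = R + L = 24.9 + j0.4938 Ω = 24.9∠1.1° Ω.
Step 4 — Power factor: PF = cos(φ) = Re(Z)/|Z| = 24.9/24.905 = 0.9998.
Step 5 — Type: Im(Z) = 0.4938 ⇒ lagging (phase φ = 1.1°).

PF = 0.9998 (lagging, φ = 1.1°)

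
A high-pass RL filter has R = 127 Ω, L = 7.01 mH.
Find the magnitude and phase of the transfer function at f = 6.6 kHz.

Step 1 — Angular frequency: ω = 2π·6600 = 4.147e+04 rad/s.
Step 2 — Transfer function: H(jω) = jωL/(R + jωL).
Step 3 — Numerator jωL = j·290.7; denominator R + jωL = 127 + j290.7.
Step 4 — H = 0.8397 + j0.3669.
Step 5 — Magnitude: |H| = 0.9164 (-0.8 dB); phase: φ = 23.6°.

|H| = 0.9164 (-0.8 dB), φ = 23.6°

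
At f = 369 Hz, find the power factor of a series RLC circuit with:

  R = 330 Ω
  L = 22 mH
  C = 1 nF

Step 1 — Angular frequency: ω = 2π·f = 2π·369 = 2318 rad/s.
Step 2 — Component impedances:
  R: Z = R = 330 Ω
  L: Z = jωL = j·2318·0.022 = 0 + j51.01 Ω
  C: Z = 1/(jωC) = -j/(ω·C) = 0 - j4.313e+05 Ω
Step 3 — Series combination: Z_total = R + L + C = 330 - j4.313e+05 Ω = 4.313e+05∠-90.0° Ω.
Step 4 — Power factor: PF = cos(φ) = Re(Z)/|Z| = 330/4.3126e+05 = 0.0007652.
Step 5 — Type: Im(Z) = -4.313e+05 ⇒ leading (phase φ = -90.0°).

PF = 0.0007652 (leading, φ = -90.0°)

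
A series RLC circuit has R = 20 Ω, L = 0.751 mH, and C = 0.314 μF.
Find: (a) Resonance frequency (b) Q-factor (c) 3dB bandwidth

Step 1 — Resonance: ω₀ = 1/√(LC) = 1/√(0.000751·3.14e-07) = 6.512e+04 rad/s.
Step 2 — f₀ = ω₀/(2π) = 1.036e+04 Hz.
Step 3 — Series Q: Q = ω₀L/R = 6.512e+04·0.000751/20 = 2.445.
Step 4 — Bandwidth: Δω = ω₀/Q = 2.663e+04 rad/s; BW = Δω/(2π) = 4238 Hz.

(a) f₀ = 1.036e+04 Hz  (b) Q = 2.445  (c) BW = 4238 Hz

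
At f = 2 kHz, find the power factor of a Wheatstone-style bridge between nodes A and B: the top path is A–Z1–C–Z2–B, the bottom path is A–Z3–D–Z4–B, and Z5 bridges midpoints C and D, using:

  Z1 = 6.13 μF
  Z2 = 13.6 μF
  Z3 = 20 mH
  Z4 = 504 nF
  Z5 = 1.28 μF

Step 1 — Angular frequency: ω = 2π·f = 2π·2000 = 1.257e+04 rad/s.
Step 2 — Component impedances:
  Z1: Z = 1/(jωC) = -j/(ω·C) = 0 - j12.98 Ω
  Z2: Z = 1/(jωC) = -j/(ω·C) = 0 - j5.851 Ω
  Z3: Z = jωL = j·1.257e+04·0.02 = 0 + j251.3 Ω
  Z4: Z = 1/(jωC) = -j/(ω·C) = 0 - j157.9 Ω
  Z5: Z = 1/(jωC) = -j/(ω·C) = 0 - j62.17 Ω
Step 3 — Bridge requires nodal analysis (the Z5 bridge couples midpoints C and D, so the two paths cannot be reduced to a simple series/parallel combination). Setting node B to ground and injecting 1 A at node A, the 3-node admittance system at A, C, D solves to V_A = Z_AB = 0 - j19.78 Ω = 19.78∠-90.0° Ω.
Step 4 — Power factor: PF = cos(φ) = Re(Z)/|Z| = -0/19.78 = -0.
Step 5 — Type: Im(Z) = -19.78 ⇒ leading (phase φ = -90.0°).

PF = -0 (leading, φ = -90.0°)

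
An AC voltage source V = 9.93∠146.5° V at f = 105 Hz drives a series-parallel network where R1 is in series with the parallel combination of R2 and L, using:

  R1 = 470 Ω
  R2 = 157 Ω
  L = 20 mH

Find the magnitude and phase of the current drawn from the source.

Step 1 — Angular frequency: ω = 2π·f = 2π·105 = 659.7 rad/s.
Step 2 — Component impedances:
  R1: Z = R = 470 Ω
  R2: Z = R = 157 Ω
  L: Z = jωL = j·659.7·0.02 = 0 + j13.19 Ω
Step 3 — Parallel branch: R2 || L = 1/(1/R2 + 1/L) = 1.101 + j13.1 Ω.
Step 4 — Series with R1: Z_total = R1 + (R2 || L) = 471.1 + j13.1 Ω = 471.3∠1.6° Ω.
Step 5 — Source phasor: V = 9.93∠146.5° V = -8.28 + j5.481 V.
Step 6 — Ohm's law: I = V / Z_total = (-8.28 + j5.481) / (471.1 + j13.1) = -0.01724 + j0.01211 A.
Step 7 — Convert to polar: |I| = 0.02107 A, ∠I = 144.9°.

I = 0.02107∠144.9° A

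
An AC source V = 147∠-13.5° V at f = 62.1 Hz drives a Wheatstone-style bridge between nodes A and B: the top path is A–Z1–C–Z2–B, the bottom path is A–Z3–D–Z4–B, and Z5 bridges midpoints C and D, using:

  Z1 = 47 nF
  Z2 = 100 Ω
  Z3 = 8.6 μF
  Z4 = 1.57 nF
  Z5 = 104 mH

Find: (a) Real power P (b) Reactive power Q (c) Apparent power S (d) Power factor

Step 1 — Angular frequency: ω = 2π·f = 2π·62.1 = 390.2 rad/s.
Step 2 — Component impedances:
  Z1: Z = 1/(jωC) = -j/(ω·C) = 0 - j5.453e+04 Ω
  Z2: Z = R = 100 Ω
  Z3: Z = 1/(jωC) = -j/(ω·C) = 0 - j298 Ω
  Z4: Z = 1/(jωC) = -j/(ω·C) = 0 - j1.632e+06 Ω
  Z5: Z = jωL = j·390.2·0.104 = 0 + j40.58 Ω
Step 3 — Bridge requires nodal analysis (the Z5 bridge couples midpoints C and D, so the two paths cannot be reduced to a simple series/parallel combination). Setting node B to ground and injecting 1 A at node A, the 3-node admittance system at A, C, D solves to V_A = Z_AB = 100 - j256.2 Ω = 275.1∠-68.7° Ω.
Step 4 — Source phasor: V = 147∠-13.5° V = 142.9 - j34.32 V.
Step 5 — Current: I = V / Z = 0.3052 + j0.4388 A = 0.5344∠55.2° A.
Step 6 — Complex power: S = V·I* = 28.56 - j73.19 VA.
Step 7 — Real power: P = Re(S) = 28.56 W.
Step 8 — Reactive power: Q = Im(S) = -73.19 VAR.
Step 9 — Apparent power: |S| = 78.56 VA.
Step 10 — Power factor: PF = P/|S| = 0.3636 (leading).

(a) P = 28.56 W  (b) Q = -73.19 VAR  (c) S = 78.56 VA  (d) PF = 0.3636 (leading)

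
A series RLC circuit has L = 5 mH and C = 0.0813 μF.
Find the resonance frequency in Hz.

Step 1 — Resonance condition Im(Z)=0 gives ω₀ = 1/√(LC).
Step 2 — ω₀ = 1/√(0.005·8.13e-08) = 4.96e+04 rad/s.
Step 3 — f₀ = ω₀/(2π) = 7894 Hz.

f₀ = 7894 Hz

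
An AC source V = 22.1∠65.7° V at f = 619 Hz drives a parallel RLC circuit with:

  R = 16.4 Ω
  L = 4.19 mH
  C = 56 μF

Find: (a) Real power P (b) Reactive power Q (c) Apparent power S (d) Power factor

Step 1 — Angular frequency: ω = 2π·f = 2π·619 = 3889 rad/s.
Step 2 — Component impedances:
  R: Z = R = 16.4 Ω
  L: Z = jωL = j·3889·0.00419 = 0 + j16.3 Ω
  C: Z = 1/(jωC) = -j/(ω·C) = 0 - j4.591 Ω
Step 3 — Parallel combination: 1/Z_total = 1/R + 1/L + 1/C; Z_total = 2.163 - j5.549 Ω = 5.956∠-68.7° Ω.
Step 4 — Source phasor: V = 22.1∠65.7° V = 9.094 + j20.14 V.
Step 5 — Current: I = V / Z = -2.596 + j2.651 A = 3.711∠134.4° A.
Step 6 — Complex power: S = V·I* = 29.78 - j76.4 VA.
Step 7 — Real power: P = Re(S) = 29.78 W.
Step 8 — Reactive power: Q = Im(S) = -76.4 VAR.
Step 9 — Apparent power: |S| = 82 VA.
Step 10 — Power factor: PF = P/|S| = 0.3632 (leading).

(a) P = 29.78 W  (b) Q = -76.4 VAR  (c) S = 82 VA  (d) PF = 0.3632 (leading)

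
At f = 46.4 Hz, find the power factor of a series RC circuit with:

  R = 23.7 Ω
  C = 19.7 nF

Step 1 — Angular frequency: ω = 2π·f = 2π·46.4 = 291.5 rad/s.
Step 2 — Component impedances:
  R: Z = R = 23.7 Ω
  C: Z = 1/(jωC) = -j/(ω·C) = 0 - j1.741e+05 Ω
Step 3 — Series combination: Z_total = R + C = 23.7 - j1.741e+05 Ω = 1.741e+05∠-90.0° Ω.
Step 4 — Power factor: PF = cos(φ) = Re(Z)/|Z| = 23.7/1.741e+05 = 0.0001361.
Step 5 — Type: Im(Z) = -1.741e+05 ⇒ leading (phase φ = -90.0°).

PF = 0.0001361 (leading, φ = -90.0°)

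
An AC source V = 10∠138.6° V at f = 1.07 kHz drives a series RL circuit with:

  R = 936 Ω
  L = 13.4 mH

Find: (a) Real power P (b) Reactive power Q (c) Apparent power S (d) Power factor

Step 1 — Angular frequency: ω = 2π·f = 2π·1070 = 6723 rad/s.
Step 2 — Component impedances:
  R: Z = R = 936 Ω
  L: Z = jωL = j·6723·0.0134 = 0 + j90.09 Ω
Step 3 — Series combination: Z_total = R + L = 936 + j90.09 Ω = 940.3∠5.5° Ω.
Step 4 — Source phasor: V = 10∠138.6° V = -7.501 + j6.613 V.
Step 5 — Current: I = V / Z = -0.007267 + j0.007765 A = 0.01063∠133.1° A.
Step 6 — Complex power: S = V·I* = 0.1059 + j0.01019 VA.
Step 7 — Real power: P = Re(S) = 0.1059 W.
Step 8 — Reactive power: Q = Im(S) = 0.01019 VAR.
Step 9 — Apparent power: |S| = 0.1063 VA.
Step 10 — Power factor: PF = P/|S| = 0.9954 (lagging).

(a) P = 0.1059 W  (b) Q = 0.01019 VAR  (c) S = 0.1063 VA  (d) PF = 0.9954 (lagging)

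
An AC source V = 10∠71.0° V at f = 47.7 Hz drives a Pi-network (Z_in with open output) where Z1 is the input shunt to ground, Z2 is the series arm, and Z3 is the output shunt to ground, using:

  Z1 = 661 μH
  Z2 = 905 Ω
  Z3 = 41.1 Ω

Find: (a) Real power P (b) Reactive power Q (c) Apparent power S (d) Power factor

Step 1 — Angular frequency: ω = 2π·f = 2π·47.7 = 299.7 rad/s.
Step 2 — Component impedances:
  Z1: Z = jωL = j·299.7·0.000661 = 0 + j0.1981 Ω
  Z2: Z = R = 905 Ω
  Z3: Z = R = 41.1 Ω
Step 3 — With open output, the series arm Z2 and the output shunt Z3 appear in series to ground: Z2 + Z3 = 946.1 Ω.
Step 4 — Parallel with input shunt Z1: Z_in = Z1 || (Z2 + Z3) = 4.148e-05 + j0.1981 Ω = 0.1981∠90.0° Ω.
Step 5 — Source phasor: V = 10∠71.0° V = 3.256 + j9.455 V.
Step 6 — Current: I = V / Z = 47.73 - j16.42 A = 50.48∠-19.0° A.
Step 7 — Complex power: S = V·I* = 0.1057 + j504.8 VA.
Step 8 — Real power: P = Re(S) = 0.1057 W.
Step 9 — Reactive power: Q = Im(S) = 504.8 VAR.
Step 10 — Apparent power: |S| = 504.8 VA.
Step 11 — Power factor: PF = P/|S| = 0.0002094 (lagging).

(a) P = 0.1057 W  (b) Q = 504.8 VAR  (c) S = 504.8 VA  (d) PF = 0.0002094 (lagging)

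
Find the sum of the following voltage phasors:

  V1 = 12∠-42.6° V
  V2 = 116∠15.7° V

Step 1 — Convert each phasor to rectangular form:
  V1 = 12·(cos(-42.6°) + j·sin(-42.6°)) = 8.833 - j8.123 V
  V2 = 116·(cos(15.7°) + j·sin(15.7°)) = 111.7 + j31.39 V
Step 2 — Sum components: V_total = 120.5 + j23.27 V.
Step 3 — Convert to polar: |V_total| = 122.7 V, ∠V_total = 10.9°.

V_total = 122.7∠10.9° V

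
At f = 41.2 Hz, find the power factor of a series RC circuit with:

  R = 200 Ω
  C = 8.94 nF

Step 1 — Angular frequency: ω = 2π·f = 2π·41.2 = 258.9 rad/s.
Step 2 — Component impedances:
  R: Z = R = 200 Ω
  C: Z = 1/(jωC) = -j/(ω·C) = 0 - j4.321e+05 Ω
Step 3 — Series combination: Z_total = R + C = 200 - j4.321e+05 Ω = 4.321e+05∠-90.0° Ω.
Step 4 — Power factor: PF = cos(φ) = Re(Z)/|Z| = 200/4.321e+05 = 0.0004629.
Step 5 — Type: Im(Z) = -4.321e+05 ⇒ leading (phase φ = -90.0°).

PF = 0.0004629 (leading, φ = -90.0°)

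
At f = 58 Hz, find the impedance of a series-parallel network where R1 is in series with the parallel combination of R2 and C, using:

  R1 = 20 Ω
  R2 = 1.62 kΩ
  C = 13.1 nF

Step 1 — Angular frequency: ω = 2π·f = 2π·58 = 364.4 rad/s.
Step 2 — Component impedances:
  R1: Z = R = 20 Ω
  R2: Z = R = 1620 Ω
  C: Z = 1/(jωC) = -j/(ω·C) = 0 - j2.095e+05 Ω
Step 3 — Parallel branch: R2 || C = 1/(1/R2 + 1/C) = 1620 - j12.53 Ω.
Step 4 — Series with R1: Z_total = R1 + (R2 || C) = 1640 - j12.53 Ω = 1640∠-0.4° Ω.

Z = 1640 - j12.53 Ω = 1640∠-0.4° Ω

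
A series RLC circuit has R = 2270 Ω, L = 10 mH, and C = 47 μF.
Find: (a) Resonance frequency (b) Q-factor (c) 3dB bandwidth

Step 1 — Resonance: ω₀ = 1/√(LC) = 1/√(0.01·4.7e-05) = 1459 rad/s.
Step 2 — f₀ = ω₀/(2π) = 232.2 Hz.
Step 3 — Series Q: Q = ω₀L/R = 1459·0.01/2270 = 0.006426.
Step 4 — Bandwidth: Δω = ω₀/Q = 2.27e+05 rad/s; BW = Δω/(2π) = 3.613e+04 Hz.

(a) f₀ = 232.2 Hz  (b) Q = 0.006426  (c) BW = 3.613e+04 Hz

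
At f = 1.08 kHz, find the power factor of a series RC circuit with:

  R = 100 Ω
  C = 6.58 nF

Step 1 — Angular frequency: ω = 2π·f = 2π·1080 = 6786 rad/s.
Step 2 — Component impedances:
  R: Z = R = 100 Ω
  C: Z = 1/(jωC) = -j/(ω·C) = 0 - j2.24e+04 Ω
Step 3 — Series combination: Z_total = R + C = 100 - j2.24e+04 Ω = 2.24e+04∠-89.7° Ω.
Step 4 — Power factor: PF = cos(φ) = Re(Z)/|Z| = 100/22396 = 0.004465.
Step 5 — Type: Im(Z) = -2.24e+04 ⇒ leading (phase φ = -89.7°).

PF = 0.004465 (leading, φ = -89.7°)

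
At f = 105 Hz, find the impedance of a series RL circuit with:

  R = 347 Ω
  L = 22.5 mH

Step 1 — Angular frequency: ω = 2π·f = 2π·105 = 659.7 rad/s.
Step 2 — Component impedances:
  R: Z = R = 347 Ω
  L: Z = jωL = j·659.7·0.0225 = 0 + j14.84 Ω
Step 3 — Series combination: Z_total = R + L = 347 + j14.84 Ω = 347.3∠2.4° Ω.

Z = 347 + j14.84 Ω = 347.3∠2.4° Ω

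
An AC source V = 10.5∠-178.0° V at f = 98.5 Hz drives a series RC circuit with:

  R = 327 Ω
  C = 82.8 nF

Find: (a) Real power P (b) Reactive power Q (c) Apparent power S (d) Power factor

Step 1 — Angular frequency: ω = 2π·f = 2π·98.5 = 618.9 rad/s.
Step 2 — Component impedances:
  R: Z = R = 327 Ω
  C: Z = 1/(jωC) = -j/(ω·C) = 0 - j1.951e+04 Ω
Step 3 — Series combination: Z_total = R + C = 327 - j1.951e+04 Ω = 1.952e+04∠-89.0° Ω.
Step 4 — Source phasor: V = 10.5∠-178.0° V = -10.49 - j0.3664 V.
Step 5 — Current: I = V / Z = 9.765e-06 - j0.0005379 A = 0.000538∠-89.0° A.
Step 6 — Complex power: S = V·I* = 9.464e-05 - j0.005648 VA.
Step 7 — Real power: P = Re(S) = 9.464e-05 W.
Step 8 — Reactive power: Q = Im(S) = -0.005648 VAR.
Step 9 — Apparent power: |S| = 0.005649 VA.
Step 10 — Power factor: PF = P/|S| = 0.01675 (leading).

(a) P = 9.464e-05 W  (b) Q = -0.005648 VAR  (c) S = 0.005649 VA  (d) PF = 0.01675 (leading)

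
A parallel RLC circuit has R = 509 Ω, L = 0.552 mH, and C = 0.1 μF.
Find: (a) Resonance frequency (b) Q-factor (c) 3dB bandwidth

Step 1 — Resonance: ω₀ = 1/√(LC) = 1/√(0.000552·1e-07) = 1.346e+05 rad/s.
Step 2 — f₀ = ω₀/(2π) = 2.142e+04 Hz.
Step 3 — Parallel Q: Q = R/(ω₀L) = 509/(1.346e+05·0.000552) = 6.851.
Step 4 — Bandwidth: Δω = ω₀/Q = 1.965e+04 rad/s; BW = Δω/(2π) = 3127 Hz.

(a) f₀ = 2.142e+04 Hz  (b) Q = 6.851  (c) BW = 3127 Hz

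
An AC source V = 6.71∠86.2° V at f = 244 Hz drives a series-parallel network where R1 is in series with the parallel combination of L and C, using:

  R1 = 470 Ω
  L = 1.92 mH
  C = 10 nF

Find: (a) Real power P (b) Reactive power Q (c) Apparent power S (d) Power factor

Step 1 — Angular frequency: ω = 2π·f = 2π·244 = 1533 rad/s.
Step 2 — Component impedances:
  R1: Z = R = 470 Ω
  L: Z = jωL = j·1533·0.00192 = 0 + j2.944 Ω
  C: Z = 1/(jωC) = -j/(ω·C) = 0 - j6.523e+04 Ω
Step 3 — Parallel branch: L || C = 1/(1/L + 1/C) = 0 + j2.944 Ω.
Step 4 — Series with R1: Z_total = R1 + (L || C) = 470 + j2.944 Ω = 470∠0.4° Ω.
Step 5 — Source phasor: V = 6.71∠86.2° V = 0.4447 + j6.695 V.
Step 6 — Current: I = V / Z = 0.001035 + j0.01424 A = 0.01428∠85.8° A.
Step 7 — Complex power: S = V·I* = 0.09579 + j0.0006 VA.
Step 8 — Real power: P = Re(S) = 0.09579 W.
Step 9 — Reactive power: Q = Im(S) = 0.0006 VAR.
Step 10 — Apparent power: |S| = 0.09579 VA.
Step 11 — Power factor: PF = P/|S| = 1 (lagging).

(a) P = 0.09579 W  (b) Q = 0.0006 VAR  (c) S = 0.09579 VA  (d) PF = 1 (lagging)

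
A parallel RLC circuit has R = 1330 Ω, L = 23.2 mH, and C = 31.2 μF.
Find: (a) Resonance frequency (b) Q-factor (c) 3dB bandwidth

Step 1 — Resonance: ω₀ = 1/√(LC) = 1/√(0.0232·3.12e-05) = 1175 rad/s.
Step 2 — f₀ = ω₀/(2π) = 187.1 Hz.
Step 3 — Parallel Q: Q = R/(ω₀L) = 1330/(1175·0.0232) = 48.77.
Step 4 — Bandwidth: Δω = ω₀/Q = 24.1 rad/s; BW = Δω/(2π) = 3.835 Hz.

(a) f₀ = 187.1 Hz  (b) Q = 48.77  (c) BW = 3.835 Hz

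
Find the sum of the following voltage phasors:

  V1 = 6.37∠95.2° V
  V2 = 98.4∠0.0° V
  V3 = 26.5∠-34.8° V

Step 1 — Convert each phasor to rectangular form:
  V1 = 6.37·(cos(95.2°) + j·sin(95.2°)) = -0.5773 + j6.344 V
  V2 = 98.4·(cos(0.0°) + j·sin(0.0°)) = 98.4 V
  V3 = 26.5·(cos(-34.8°) + j·sin(-34.8°)) = 21.76 - j15.12 V
Step 2 — Sum components: V_total = 119.6 - j8.78 V.
Step 3 — Convert to polar: |V_total| = 119.9 V, ∠V_total = -4.2°.

V_total = 119.9∠-4.2° V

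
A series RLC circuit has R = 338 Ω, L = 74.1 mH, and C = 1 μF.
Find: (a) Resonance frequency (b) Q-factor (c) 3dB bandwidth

Step 1 — Resonance condition Im(Z)=0 gives ω₀ = 1/√(LC).
Step 2 — ω₀ = 1/√(0.0741·1e-06) = 3674 rad/s.
Step 3 — f₀ = ω₀/(2π) = 584.7 Hz.
Step 4 — Series Q: Q = ω₀L/R = 3674·0.0741/338 = 0.8054.
Step 5 — 3dB bandwidth: Δω = ω₀/Q = 4561 rad/s; BW = Δω/(2π) = 726 Hz.

(a) f₀ = 584.7 Hz  (b) Q = 0.8054  (c) BW = 726 Hz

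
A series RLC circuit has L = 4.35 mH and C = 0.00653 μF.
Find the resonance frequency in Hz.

Step 1 — Resonance condition Im(Z)=0 gives ω₀ = 1/√(LC).
Step 2 — ω₀ = 1/√(0.00435·6.53e-09) = 1.876e+05 rad/s.
Step 3 — f₀ = ω₀/(2π) = 2.986e+04 Hz.

f₀ = 2.986e+04 Hz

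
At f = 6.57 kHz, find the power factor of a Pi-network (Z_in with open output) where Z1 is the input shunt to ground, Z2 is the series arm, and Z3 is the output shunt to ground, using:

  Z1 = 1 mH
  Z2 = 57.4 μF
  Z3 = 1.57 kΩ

Step 1 — Angular frequency: ω = 2π·f = 2π·6570 = 4.128e+04 rad/s.
Step 2 — Component impedances:
  Z1: Z = jωL = j·4.128e+04·0.001 = 0 + j41.28 Ω
  Z2: Z = 1/(jωC) = -j/(ω·C) = 0 - j0.422 Ω
  Z3: Z = R = 1570 Ω
Step 3 — With open output, the series arm Z2 and the output shunt Z3 appear in series to ground: Z2 + Z3 = 1570 - j0.422 Ω.
Step 4 — Parallel with input shunt Z1: Z_in = Z1 || (Z2 + Z3) = 1.085 + j41.25 Ω = 41.27∠88.5° Ω.
Step 5 — Power factor: PF = cos(φ) = Re(Z)/|Z| = 1.0847/41.267 = 0.02628.
Step 6 — Type: Im(Z) = 41.25 ⇒ lagging (phase φ = 88.5°).

PF = 0.02628 (lagging, φ = 88.5°)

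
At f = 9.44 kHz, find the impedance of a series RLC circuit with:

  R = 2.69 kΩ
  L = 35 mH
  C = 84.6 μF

Step 1 — Angular frequency: ω = 2π·f = 2π·9440 = 5.931e+04 rad/s.
Step 2 — Component impedances:
  R: Z = R = 2690 Ω
  L: Z = jωL = j·5.931e+04·0.035 = 0 + j2076 Ω
  C: Z = 1/(jωC) = -j/(ω·C) = 0 - j0.1993 Ω
Step 3 — Series combination: Z_total = R + L + C = 2690 + j2076 Ω = 3398∠37.7° Ω.

Z = 2690 + j2076 Ω = 3398∠37.7° Ω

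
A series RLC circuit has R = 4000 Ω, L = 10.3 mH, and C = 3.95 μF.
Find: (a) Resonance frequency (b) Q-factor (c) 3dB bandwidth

Step 1 — Resonance: ω₀ = 1/√(LC) = 1/√(0.0103·3.95e-06) = 4958 rad/s.
Step 2 — f₀ = ω₀/(2π) = 789 Hz.
Step 3 — Series Q: Q = ω₀L/R = 4958·0.0103/4000 = 0.01277.
Step 4 — Bandwidth: Δω = ω₀/Q = 3.883e+05 rad/s; BW = Δω/(2π) = 6.181e+04 Hz.

(a) f₀ = 789 Hz  (b) Q = 0.01277  (c) BW = 6.181e+04 Hz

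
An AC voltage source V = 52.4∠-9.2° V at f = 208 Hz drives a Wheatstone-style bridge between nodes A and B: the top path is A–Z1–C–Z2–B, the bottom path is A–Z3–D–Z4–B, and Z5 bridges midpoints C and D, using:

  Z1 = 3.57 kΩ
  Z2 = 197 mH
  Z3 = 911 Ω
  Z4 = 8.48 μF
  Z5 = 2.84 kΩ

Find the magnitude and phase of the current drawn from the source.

Step 1 — Angular frequency: ω = 2π·f = 2π·208 = 1307 rad/s.
Step 2 — Component impedances:
  Z1: Z = R = 3570 Ω
  Z2: Z = jωL = j·1307·0.197 = 0 + j257.5 Ω
  Z3: Z = R = 911 Ω
  Z4: Z = 1/(jωC) = -j/(ω·C) = 0 - j90.23 Ω
  Z5: Z = R = 2840 Ω
Step 3 — Bridge requires nodal analysis (the Z5 bridge couples midpoints C and D, so the two paths cannot be reduced to a simple series/parallel combination). Setting node B to ground and injecting 1 A at node A, the 3-node admittance system at A, C, D solves to V_A = Z_AB = 734.6 - j47.48 Ω = 736.1∠-3.7° Ω.
Step 4 — Source phasor: V = 52.4∠-9.2° V = 51.73 - j8.378 V.
Step 5 — Ohm's law: I = V / Z_total = (51.73 - j8.378) / (734.6 - j47.48) = 0.07086 - j0.006825 A.
Step 6 — Convert to polar: |I| = 0.07118 A, ∠I = -5.5°.

I = 0.07118∠-5.5° A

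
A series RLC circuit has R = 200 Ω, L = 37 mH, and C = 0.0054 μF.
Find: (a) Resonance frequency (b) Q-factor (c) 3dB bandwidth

Step 1 — Resonance condition Im(Z)=0 gives ω₀ = 1/√(LC).
Step 2 — ω₀ = 1/√(0.037·5.4e-09) = 7.075e+04 rad/s.
Step 3 — f₀ = ω₀/(2π) = 1.126e+04 Hz.
Step 4 — Series Q: Q = ω₀L/R = 7.075e+04·0.037/200 = 13.09.
Step 5 — 3dB bandwidth: Δω = ω₀/Q = 5405 rad/s; BW = Δω/(2π) = 860.3 Hz.

(a) f₀ = 1.126e+04 Hz  (b) Q = 13.09  (c) BW = 860.3 Hz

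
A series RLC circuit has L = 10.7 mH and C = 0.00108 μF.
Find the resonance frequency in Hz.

Step 1 — Resonance condition Im(Z)=0 gives ω₀ = 1/√(LC).
Step 2 — ω₀ = 1/√(0.0107·1.08e-09) = 2.942e+05 rad/s.
Step 3 — f₀ = ω₀/(2π) = 4.682e+04 Hz.

f₀ = 4.682e+04 Hz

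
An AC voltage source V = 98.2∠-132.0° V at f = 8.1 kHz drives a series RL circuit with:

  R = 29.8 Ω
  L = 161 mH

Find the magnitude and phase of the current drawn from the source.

Step 1 — Angular frequency: ω = 2π·f = 2π·8100 = 5.089e+04 rad/s.
Step 2 — Component impedances:
  R: Z = R = 29.8 Ω
  L: Z = jωL = j·5.089e+04·0.161 = 0 + j8194 Ω
Step 3 — Series combination: Z_total = R + L = 29.8 + j8194 Ω = 8194∠89.8° Ω.
Step 4 — Source phasor: V = 98.2∠-132.0° V = -65.71 - j72.98 V.
Step 5 — Ohm's law: I = V / Z_total = (-65.71 - j72.98) / (29.8 + j8194) = -0.008935 + j0.007987 A.
Step 6 — Convert to polar: |I| = 0.01198 A, ∠I = 138.2°.

I = 0.01198∠138.2° A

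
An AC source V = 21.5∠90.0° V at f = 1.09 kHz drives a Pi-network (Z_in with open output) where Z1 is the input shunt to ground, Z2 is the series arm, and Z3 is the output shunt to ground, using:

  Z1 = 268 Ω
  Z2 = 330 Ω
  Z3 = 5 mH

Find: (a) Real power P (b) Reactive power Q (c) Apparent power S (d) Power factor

Step 1 — Angular frequency: ω = 2π·f = 2π·1090 = 6849 rad/s.
Step 2 — Component impedances:
  Z1: Z = R = 268 Ω
  Z2: Z = R = 330 Ω
  Z3: Z = jωL = j·6849·0.005 = 0 + j34.24 Ω
Step 3 — With open output, the series arm Z2 and the output shunt Z3 appear in series to ground: Z2 + Z3 = 330 + j34.24 Ω.
Step 4 — Parallel with input shunt Z1: Z_in = Z1 || (Z2 + Z3) = 148.3 + j6.855 Ω = 148.4∠2.6° Ω.
Step 5 — Source phasor: V = 21.5∠90.0° V = 0 + j21.5 V.
Step 6 — Current: I = V / Z = 0.006689 + j0.1447 A = 0.1448∠87.4° A.
Step 7 — Complex power: S = V·I* = 3.111 + j0.1438 VA.
Step 8 — Real power: P = Re(S) = 3.111 W.
Step 9 — Reactive power: Q = Im(S) = 0.1438 VAR.
Step 10 — Apparent power: |S| = 3.114 VA.
Step 11 — Power factor: PF = P/|S| = 0.9989 (lagging).

(a) P = 3.111 W  (b) Q = 0.1438 VAR  (c) S = 3.114 VA  (d) PF = 0.9989 (lagging)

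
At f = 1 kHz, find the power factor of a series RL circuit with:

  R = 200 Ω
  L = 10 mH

Step 1 — Angular frequency: ω = 2π·f = 2π·1000 = 6283 rad/s.
Step 2 — Component impedances:
  R: Z = R = 200 Ω
  L: Z = jωL = j·6283·0.01 = 0 + j62.83 Ω
Step 3 — Series combination: Z_total = R + L = 200 + j62.83 Ω = 209.6∠17.4° Ω.
Step 4 — Power factor: PF = cos(φ) = Re(Z)/|Z| = 200/209.64 = 0.954.
Step 5 — Type: Im(Z) = 62.83 ⇒ lagging (phase φ = 17.4°).

PF = 0.954 (lagging, φ = 17.4°)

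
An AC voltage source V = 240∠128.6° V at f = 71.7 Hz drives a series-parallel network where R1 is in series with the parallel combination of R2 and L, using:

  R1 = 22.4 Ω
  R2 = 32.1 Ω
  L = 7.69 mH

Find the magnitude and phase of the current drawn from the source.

Step 1 — Angular frequency: ω = 2π·f = 2π·71.7 = 450.5 rad/s.
Step 2 — Component impedances:
  R1: Z = R = 22.4 Ω
  R2: Z = R = 32.1 Ω
  L: Z = jωL = j·450.5·0.00769 = 0 + j3.464 Ω
Step 3 — Parallel branch: R2 || L = 1/(1/R2 + 1/L) = 0.3696 + j3.424 Ω.
Step 4 — Series with R1: Z_total = R1 + (R2 || L) = 22.77 + j3.424 Ω = 23.03∠8.6° Ω.
Step 5 — Source phasor: V = 240∠128.6° V = -149.7 + j187.6 V.
Step 6 — Ohm's law: I = V / Z_total = (-149.7 + j187.6) / (22.77 + j3.424) = -5.219 + j9.022 A.
Step 7 — Convert to polar: |I| = 10.42 A, ∠I = 120.0°.

I = 10.42∠120.0° A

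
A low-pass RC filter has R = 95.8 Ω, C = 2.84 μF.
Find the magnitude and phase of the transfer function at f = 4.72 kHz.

Step 1 — Angular frequency: ω = 2π·4720 = 2.966e+04 rad/s.
Step 2 — Transfer function: H(jω) = 1/(1 + jωRC).
Step 3 — Denominator: 1 + jωRC = 1 + j·2.966e+04·95.8·2.84e-06 = 1 + j8.069.
Step 4 — H = 0.01513 - j0.1221.
Step 5 — Magnitude: |H| = 0.123 (-18.2 dB); phase: φ = -82.9°.

|H| = 0.123 (-18.2 dB), φ = -82.9°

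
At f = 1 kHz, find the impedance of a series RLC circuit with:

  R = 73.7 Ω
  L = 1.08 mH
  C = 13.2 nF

Step 1 — Angular frequency: ω = 2π·f = 2π·1000 = 6283 rad/s.
Step 2 — Component impedances:
  R: Z = R = 73.7 Ω
  L: Z = jωL = j·6283·0.00108 = 0 + j6.786 Ω
  C: Z = 1/(jωC) = -j/(ω·C) = 0 - j1.206e+04 Ω
Step 3 — Series combination: Z_total = R + L + C = 73.7 - j1.205e+04 Ω = 1.205e+04∠-89.6° Ω.

Z = 73.7 - j1.205e+04 Ω = 1.205e+04∠-89.6° Ω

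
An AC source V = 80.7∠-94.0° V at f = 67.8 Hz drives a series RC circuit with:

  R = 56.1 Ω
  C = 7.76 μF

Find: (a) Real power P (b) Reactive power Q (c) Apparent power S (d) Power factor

Step 1 — Angular frequency: ω = 2π·f = 2π·67.8 = 426 rad/s.
Step 2 — Component impedances:
  R: Z = R = 56.1 Ω
  C: Z = 1/(jωC) = -j/(ω·C) = 0 - j302.5 Ω
Step 3 — Series combination: Z_total = R + C = 56.1 - j302.5 Ω = 307.7∠-79.5° Ω.
Step 4 — Source phasor: V = 80.7∠-94.0° V = -5.629 - j80.5 V.
Step 5 — Current: I = V / Z = 0.2539 - j0.0657 A = 0.2623∠-14.5° A.
Step 6 — Complex power: S = V·I* = 3.86 - j20.81 VA.
Step 7 — Real power: P = Re(S) = 3.86 W.
Step 8 — Reactive power: Q = Im(S) = -20.81 VAR.
Step 9 — Apparent power: |S| = 21.17 VA.
Step 10 — Power factor: PF = P/|S| = 0.1823 (leading).

(a) P = 3.86 W  (b) Q = -20.81 VAR  (c) S = 21.17 VA  (d) PF = 0.1823 (leading)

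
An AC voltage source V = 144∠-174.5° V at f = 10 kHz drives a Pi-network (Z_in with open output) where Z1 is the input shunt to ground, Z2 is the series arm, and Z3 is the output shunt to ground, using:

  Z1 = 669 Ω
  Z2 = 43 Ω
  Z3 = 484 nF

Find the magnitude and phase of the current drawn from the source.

Step 1 — Angular frequency: ω = 2π·f = 2π·1e+04 = 6.283e+04 rad/s.
Step 2 — Component impedances:
  Z1: Z = R = 669 Ω
  Z2: Z = R = 43 Ω
  Z3: Z = 1/(jωC) = -j/(ω·C) = 0 - j32.88 Ω
Step 3 — With open output, the series arm Z2 and the output shunt Z3 appear in series to ground: Z2 + Z3 = 43 - j32.88 Ω.
Step 4 — Parallel with input shunt Z1: Z_in = Z1 || (Z2 + Z3) = 41.74 - j28.97 Ω = 50.81∠-34.8° Ω.
Step 5 — Source phasor: V = 144∠-174.5° V = -143.3 - j13.8 V.
Step 6 — Ohm's law: I = V / Z_total = (-143.3 - j13.8) / (41.74 - j28.97) = -2.163 - j1.832 A.
Step 7 — Convert to polar: |I| = 2.834 A, ∠I = -139.7°.

I = 2.834∠-139.7° A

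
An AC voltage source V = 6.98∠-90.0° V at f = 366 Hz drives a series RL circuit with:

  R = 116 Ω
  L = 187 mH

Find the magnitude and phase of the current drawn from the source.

Step 1 — Angular frequency: ω = 2π·f = 2π·366 = 2300 rad/s.
Step 2 — Component impedances:
  R: Z = R = 116 Ω
  L: Z = jωL = j·2300·0.187 = 0 + j430 Ω
Step 3 — Series combination: Z_total = R + L = 116 + j430 Ω = 445.4∠74.9° Ω.
Step 4 — Source phasor: V = 6.98∠-90.0° V = 0 - j6.98 V.
Step 5 — Ohm's law: I = V / Z_total = (0 - j6.98) / (116 + j430) = -0.01513 - j0.004081 A.
Step 6 — Convert to polar: |I| = 0.01567 A, ∠I = -164.9°.

I = 0.01567∠-164.9° A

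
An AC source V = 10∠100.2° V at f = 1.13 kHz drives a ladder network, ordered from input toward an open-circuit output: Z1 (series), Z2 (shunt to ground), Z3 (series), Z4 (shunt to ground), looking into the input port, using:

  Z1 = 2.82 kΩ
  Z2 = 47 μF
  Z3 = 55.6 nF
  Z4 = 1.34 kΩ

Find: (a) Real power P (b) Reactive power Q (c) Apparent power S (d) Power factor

Step 1 — Angular frequency: ω = 2π·f = 2π·1130 = 7100 rad/s.
Step 2 — Component impedances:
  Z1: Z = R = 2820 Ω
  Z2: Z = 1/(jωC) = -j/(ω·C) = 0 - j2.997 Ω
  Z3: Z = 1/(jωC) = -j/(ω·C) = 0 - j2533 Ω
  Z4: Z = R = 1340 Ω
Step 3 — Ladder network (open output): work backward from the far end, alternating series and parallel combinations. Z_in = 2820 - j2.994 Ω = 2820∠-0.1° Ω.
Step 4 — Source phasor: V = 10∠100.2° V = -1.771 + j9.842 V.
Step 5 — Current: I = V / Z = -0.0006317 + j0.003489 A = 0.003546∠100.3° A.
Step 6 — Complex power: S = V·I* = 0.03546 - j3.765e-05 VA.
Step 7 — Real power: P = Re(S) = 0.03546 W.
Step 8 — Reactive power: Q = Im(S) = -3.765e-05 VAR.
Step 9 — Apparent power: |S| = 0.03546 VA.
Step 10 — Power factor: PF = P/|S| = 1 (leading).

(a) P = 0.03546 W  (b) Q = -3.765e-05 VAR  (c) S = 0.03546 VA  (d) PF = 1 (leading)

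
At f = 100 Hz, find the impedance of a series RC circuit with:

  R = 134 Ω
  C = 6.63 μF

Step 1 — Angular frequency: ω = 2π·f = 2π·100 = 628.3 rad/s.
Step 2 — Component impedances:
  R: Z = R = 134 Ω
  C: Z = 1/(jωC) = -j/(ω·C) = 0 - j240.1 Ω
Step 3 — Series combination: Z_total = R + C = 134 - j240.1 Ω = 274.9∠-60.8° Ω.

Z = 134 - j240.1 Ω = 274.9∠-60.8° Ω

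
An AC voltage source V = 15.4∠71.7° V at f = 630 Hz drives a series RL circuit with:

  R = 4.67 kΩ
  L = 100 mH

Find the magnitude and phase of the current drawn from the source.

Step 1 — Angular frequency: ω = 2π·f = 2π·630 = 3958 rad/s.
Step 2 — Component impedances:
  R: Z = R = 4670 Ω
  L: Z = jωL = j·3958·0.1 = 0 + j395.8 Ω
Step 3 — Series combination: Z_total = R + L = 4670 + j395.8 Ω = 4687∠4.8° Ω.
Step 4 — Source phasor: V = 15.4∠71.7° V = 4.835 + j14.62 V.
Step 5 — Ohm's law: I = V / Z_total = (4.835 + j14.62) / (4670 + j395.8) = 0.001292 + j0.003021 A.
Step 6 — Convert to polar: |I| = 0.003286 A, ∠I = 66.9°.

I = 0.003286∠66.9° A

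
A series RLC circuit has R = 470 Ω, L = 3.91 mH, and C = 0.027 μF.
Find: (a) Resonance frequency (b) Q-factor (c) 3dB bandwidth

Step 1 — Resonance: ω₀ = 1/√(LC) = 1/√(0.00391·2.7e-08) = 9.733e+04 rad/s.
Step 2 — f₀ = ω₀/(2π) = 1.549e+04 Hz.
Step 3 — Series Q: Q = ω₀L/R = 9.733e+04·0.00391/470 = 0.8097.
Step 4 — Bandwidth: Δω = ω₀/Q = 1.202e+05 rad/s; BW = Δω/(2π) = 1.913e+04 Hz.

(a) f₀ = 1.549e+04 Hz  (b) Q = 0.8097  (c) BW = 1.913e+04 Hz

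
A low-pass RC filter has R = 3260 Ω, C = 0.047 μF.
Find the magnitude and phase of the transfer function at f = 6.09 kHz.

Step 1 — Angular frequency: ω = 2π·6090 = 3.826e+04 rad/s.
Step 2 — Transfer function: H(jω) = 1/(1 + jωRC).
Step 3 — Denominator: 1 + jωRC = 1 + j·3.826e+04·3260·4.7e-08 = 1 + j5.863.
Step 4 — H = 0.02827 - j0.1657.
Step 5 — Magnitude: |H| = 0.1681 (-15.5 dB); phase: φ = -80.3°.

|H| = 0.1681 (-15.5 dB), φ = -80.3°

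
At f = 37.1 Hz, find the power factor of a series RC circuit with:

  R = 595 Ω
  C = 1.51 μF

Step 1 — Angular frequency: ω = 2π·f = 2π·37.1 = 233.1 rad/s.
Step 2 — Component impedances:
  R: Z = R = 595 Ω
  C: Z = 1/(jωC) = -j/(ω·C) = 0 - j2841 Ω
Step 3 — Series combination: Z_total = R + C = 595 - j2841 Ω = 2903∠-78.2° Ω.
Step 4 — Power factor: PF = cos(φ) = Re(Z)/|Z| = 595/2903 = 0.205.
Step 5 — Type: Im(Z) = -2841 ⇒ leading (phase φ = -78.2°).

PF = 0.205 (leading, φ = -78.2°)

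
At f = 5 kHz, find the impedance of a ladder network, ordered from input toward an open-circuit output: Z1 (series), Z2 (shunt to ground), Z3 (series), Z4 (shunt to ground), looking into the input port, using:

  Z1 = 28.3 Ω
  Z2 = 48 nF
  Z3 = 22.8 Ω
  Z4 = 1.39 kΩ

Step 1 — Angular frequency: ω = 2π·f = 2π·5000 = 3.142e+04 rad/s.
Step 2 — Component impedances:
  Z1: Z = R = 28.3 Ω
  Z2: Z = 1/(jωC) = -j/(ω·C) = 0 - j663.1 Ω
  Z3: Z = R = 22.8 Ω
  Z4: Z = R = 1390 Ω
Step 3 — Ladder network (open output): work backward from the far end, alternating series and parallel combinations. Z_in = 283.4 - j543.4 Ω = 612.9∠-62.5° Ω.

Z = 283.4 - j543.4 Ω = 612.9∠-62.5° Ω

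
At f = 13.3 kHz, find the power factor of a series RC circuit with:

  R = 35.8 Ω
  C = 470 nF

Step 1 — Angular frequency: ω = 2π·f = 2π·1.33e+04 = 8.357e+04 rad/s.
Step 2 — Component impedances:
  R: Z = R = 35.8 Ω
  C: Z = 1/(jωC) = -j/(ω·C) = 0 - j25.46 Ω
Step 3 — Series combination: Z_total = R + C = 35.8 - j25.46 Ω = 43.93∠-35.4° Ω.
Step 4 — Power factor: PF = cos(φ) = Re(Z)/|Z| = 35.8/43.93 = 0.8149.
Step 5 — Type: Im(Z) = -25.46 ⇒ leading (phase φ = -35.4°).

PF = 0.8149 (leading, φ = -35.4°)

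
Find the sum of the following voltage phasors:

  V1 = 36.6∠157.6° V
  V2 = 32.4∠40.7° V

Step 1 — Convert each phasor to rectangular form:
  V1 = 36.6·(cos(157.6°) + j·sin(157.6°)) = -33.84 + j13.95 V
  V2 = 32.4·(cos(40.7°) + j·sin(40.7°)) = 24.56 + j21.13 V
Step 2 — Sum components: V_total = -9.275 + j35.08 V.
Step 3 — Convert to polar: |V_total| = 36.28 V, ∠V_total = 104.8°.

V_total = 36.28∠104.8° V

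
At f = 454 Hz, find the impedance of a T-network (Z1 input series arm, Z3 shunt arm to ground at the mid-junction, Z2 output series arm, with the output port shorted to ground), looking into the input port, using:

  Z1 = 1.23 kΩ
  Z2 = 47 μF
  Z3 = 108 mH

Step 1 — Angular frequency: ω = 2π·f = 2π·454 = 2853 rad/s.
Step 2 — Component impedances:
  Z1: Z = R = 1230 Ω
  Z2: Z = 1/(jωC) = -j/(ω·C) = 0 - j7.459 Ω
  Z3: Z = jωL = j·2853·0.108 = 0 + j308.1 Ω
Step 3 — With the output port shorted to ground, the output series arm Z2 runs from the junction to ground; the shunt arm Z3 also runs from the junction to ground. They appear in parallel: Z3 || Z2 = 0 - j7.644 Ω.
Step 4 — Series with input arm Z1: Z_in = Z1 + (Z3 || Z2) = 1230 - j7.644 Ω = 1230∠-0.4° Ω.

Z = 1230 - j7.644 Ω = 1230∠-0.4° Ω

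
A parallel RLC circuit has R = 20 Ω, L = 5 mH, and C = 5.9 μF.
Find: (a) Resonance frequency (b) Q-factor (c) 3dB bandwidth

Step 1 — Resonance: ω₀ = 1/√(LC) = 1/√(0.005·5.9e-06) = 5822 rad/s.
Step 2 — f₀ = ω₀/(2π) = 926.6 Hz.
Step 3 — Parallel Q: Q = R/(ω₀L) = 20/(5822·0.005) = 0.687.
Step 4 — Bandwidth: Δω = ω₀/Q = 8475 rad/s; BW = Δω/(2π) = 1349 Hz.

(a) f₀ = 926.6 Hz  (b) Q = 0.687  (c) BW = 1349 Hz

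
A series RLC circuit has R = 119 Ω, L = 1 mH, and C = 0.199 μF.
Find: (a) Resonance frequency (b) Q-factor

Step 1 — Resonance condition Im(Z)=0 gives ω₀ = 1/√(LC).
Step 2 — ω₀ = 1/√(0.001·1.99e-07) = 7.089e+04 rad/s.
Step 3 — f₀ = ω₀/(2π) = 1.128e+04 Hz.
Step 4 — Series Q: Q = ω₀L/R = 7.089e+04·0.001/119 = 0.5957.

(a) f₀ = 1.128e+04 Hz  (b) Q = 0.5957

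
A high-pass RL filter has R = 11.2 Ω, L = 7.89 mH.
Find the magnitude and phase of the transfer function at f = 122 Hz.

Step 1 — Angular frequency: ω = 2π·122 = 766.5 rad/s.
Step 2 — Transfer function: H(jω) = jωL/(R + jωL).
Step 3 — Numerator jωL = j·6.048; denominator R + jωL = 11.2 + j6.048.
Step 4 — H = 0.2258 + j0.4181.
Step 5 — Magnitude: |H| = 0.4752 (-6.5 dB); phase: φ = 61.6°.

|H| = 0.4752 (-6.5 dB), φ = 61.6°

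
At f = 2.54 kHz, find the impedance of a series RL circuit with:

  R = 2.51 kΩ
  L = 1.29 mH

Step 1 — Angular frequency: ω = 2π·f = 2π·2540 = 1.596e+04 rad/s.
Step 2 — Component impedances:
  R: Z = R = 2510 Ω
  L: Z = jωL = j·1.596e+04·0.00129 = 0 + j20.59 Ω
Step 3 — Series combination: Z_total = R + L = 2510 + j20.59 Ω = 2510∠0.5° Ω.

Z = 2510 + j20.59 Ω = 2510∠0.5° Ω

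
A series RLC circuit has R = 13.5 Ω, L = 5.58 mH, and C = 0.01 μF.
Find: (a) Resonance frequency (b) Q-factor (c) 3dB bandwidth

Step 1 — Resonance: ω₀ = 1/√(LC) = 1/√(0.00558·1e-08) = 1.339e+05 rad/s.
Step 2 — f₀ = ω₀/(2π) = 2.131e+04 Hz.
Step 3 — Series Q: Q = ω₀L/R = 1.339e+05·0.00558/13.5 = 55.33.
Step 4 — Bandwidth: Δω = ω₀/Q = 2419 rad/s; BW = Δω/(2π) = 385.1 Hz.

(a) f₀ = 2.131e+04 Hz  (b) Q = 55.33  (c) BW = 385.1 Hz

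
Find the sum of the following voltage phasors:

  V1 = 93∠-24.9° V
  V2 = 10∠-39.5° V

Step 1 — Convert each phasor to rectangular form:
  V1 = 93·(cos(-24.9°) + j·sin(-24.9°)) = 84.36 - j39.16 V
  V2 = 10·(cos(-39.5°) + j·sin(-39.5°)) = 7.716 - j6.361 V
Step 2 — Sum components: V_total = 92.07 - j45.52 V.
Step 3 — Convert to polar: |V_total| = 102.7 V, ∠V_total = -26.3°.

V_total = 102.7∠-26.3° V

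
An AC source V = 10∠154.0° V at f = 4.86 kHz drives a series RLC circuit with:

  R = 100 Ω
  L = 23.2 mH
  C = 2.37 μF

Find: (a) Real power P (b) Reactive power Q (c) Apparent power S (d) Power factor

Step 1 — Angular frequency: ω = 2π·f = 2π·4860 = 3.054e+04 rad/s.
Step 2 — Component impedances:
  R: Z = R = 100 Ω
  L: Z = jωL = j·3.054e+04·0.0232 = 0 + j708.4 Ω
  C: Z = 1/(jωC) = -j/(ω·C) = 0 - j13.82 Ω
Step 3 — Series combination: Z_total = R + L + C = 100 + j694.6 Ω = 701.8∠81.8° Ω.
Step 4 — Source phasor: V = 10∠154.0° V = -8.988 + j4.384 V.
Step 5 — Current: I = V / Z = 0.004358 + j0.01357 A = 0.01425∠72.2° A.
Step 6 — Complex power: S = V·I* = 0.0203 + j0.141 VA.
Step 7 — Real power: P = Re(S) = 0.0203 W.
Step 8 — Reactive power: Q = Im(S) = 0.141 VAR.
Step 9 — Apparent power: |S| = 0.1425 VA.
Step 10 — Power factor: PF = P/|S| = 0.1425 (lagging).

(a) P = 0.0203 W  (b) Q = 0.141 VAR  (c) S = 0.1425 VA  (d) PF = 0.1425 (lagging)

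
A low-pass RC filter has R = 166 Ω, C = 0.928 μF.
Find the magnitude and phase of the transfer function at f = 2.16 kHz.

Step 1 — Angular frequency: ω = 2π·2160 = 1.357e+04 rad/s.
Step 2 — Transfer function: H(jω) = 1/(1 + jωRC).
Step 3 — Denominator: 1 + jωRC = 1 + j·1.357e+04·166·9.28e-07 = 1 + j2.091.
Step 4 — H = 0.1862 - j0.3893.
Step 5 — Magnitude: |H| = 0.4315 (-7.3 dB); phase: φ = -64.4°.

|H| = 0.4315 (-7.3 dB), φ = -64.4°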